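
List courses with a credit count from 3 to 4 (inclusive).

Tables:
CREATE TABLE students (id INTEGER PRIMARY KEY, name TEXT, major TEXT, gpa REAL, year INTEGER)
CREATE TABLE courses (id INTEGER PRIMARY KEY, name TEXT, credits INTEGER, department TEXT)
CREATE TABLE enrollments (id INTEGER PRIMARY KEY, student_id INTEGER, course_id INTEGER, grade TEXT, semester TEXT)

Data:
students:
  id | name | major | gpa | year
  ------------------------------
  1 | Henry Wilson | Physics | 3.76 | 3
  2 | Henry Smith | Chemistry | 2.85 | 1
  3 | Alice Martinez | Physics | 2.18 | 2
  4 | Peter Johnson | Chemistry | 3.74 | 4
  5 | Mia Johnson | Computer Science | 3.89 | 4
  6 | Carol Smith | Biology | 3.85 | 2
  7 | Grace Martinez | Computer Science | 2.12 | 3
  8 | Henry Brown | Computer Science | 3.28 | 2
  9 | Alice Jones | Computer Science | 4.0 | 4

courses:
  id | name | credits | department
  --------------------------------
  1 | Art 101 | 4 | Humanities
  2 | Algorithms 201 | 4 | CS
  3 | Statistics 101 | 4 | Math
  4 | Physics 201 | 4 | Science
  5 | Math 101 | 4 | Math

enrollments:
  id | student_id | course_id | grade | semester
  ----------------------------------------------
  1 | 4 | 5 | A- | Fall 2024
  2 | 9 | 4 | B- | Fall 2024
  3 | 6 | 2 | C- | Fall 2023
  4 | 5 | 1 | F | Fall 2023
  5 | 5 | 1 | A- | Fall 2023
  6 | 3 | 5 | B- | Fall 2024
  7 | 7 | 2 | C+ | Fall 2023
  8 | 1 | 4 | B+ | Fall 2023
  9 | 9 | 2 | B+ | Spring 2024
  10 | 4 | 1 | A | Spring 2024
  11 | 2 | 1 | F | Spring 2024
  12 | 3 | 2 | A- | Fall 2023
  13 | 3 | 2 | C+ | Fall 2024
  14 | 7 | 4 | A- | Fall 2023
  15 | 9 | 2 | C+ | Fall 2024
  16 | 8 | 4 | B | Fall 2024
SELECT name, credits FROM courses WHERE credits BETWEEN 3 AND 4

Execution result:
name | credits
Art 101 | 4
Algorithms 201 | 4
Statistics 101 | 4
Physics 201 | 4
Math 101 | 4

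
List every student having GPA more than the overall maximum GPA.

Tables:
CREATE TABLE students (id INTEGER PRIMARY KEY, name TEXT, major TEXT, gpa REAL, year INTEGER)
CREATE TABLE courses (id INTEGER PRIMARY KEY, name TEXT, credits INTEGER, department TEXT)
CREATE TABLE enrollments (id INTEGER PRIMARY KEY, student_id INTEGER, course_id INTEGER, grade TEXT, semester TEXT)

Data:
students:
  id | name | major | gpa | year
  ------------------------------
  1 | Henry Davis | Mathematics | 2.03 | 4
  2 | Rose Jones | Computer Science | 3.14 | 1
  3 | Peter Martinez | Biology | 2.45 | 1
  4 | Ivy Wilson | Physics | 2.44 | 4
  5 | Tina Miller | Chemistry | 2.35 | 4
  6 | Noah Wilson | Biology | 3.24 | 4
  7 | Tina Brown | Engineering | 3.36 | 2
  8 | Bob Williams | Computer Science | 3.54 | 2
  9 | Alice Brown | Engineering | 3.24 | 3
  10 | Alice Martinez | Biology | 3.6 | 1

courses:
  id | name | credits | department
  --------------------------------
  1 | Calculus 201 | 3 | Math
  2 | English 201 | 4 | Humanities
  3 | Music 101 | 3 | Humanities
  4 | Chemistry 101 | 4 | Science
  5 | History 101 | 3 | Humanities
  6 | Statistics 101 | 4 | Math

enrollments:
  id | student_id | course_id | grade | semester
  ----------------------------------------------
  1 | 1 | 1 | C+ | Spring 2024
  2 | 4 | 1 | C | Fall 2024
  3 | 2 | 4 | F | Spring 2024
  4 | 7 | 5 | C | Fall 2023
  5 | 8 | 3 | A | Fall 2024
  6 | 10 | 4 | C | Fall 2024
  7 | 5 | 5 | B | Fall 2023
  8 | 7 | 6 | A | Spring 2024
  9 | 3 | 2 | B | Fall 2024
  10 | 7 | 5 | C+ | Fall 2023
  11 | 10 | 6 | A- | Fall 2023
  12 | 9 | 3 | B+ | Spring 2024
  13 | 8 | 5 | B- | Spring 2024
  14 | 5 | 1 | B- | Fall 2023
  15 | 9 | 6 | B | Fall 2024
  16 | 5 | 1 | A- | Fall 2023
SELECT name, gpa FROM students WHERE gpa > (SELECT MAX(gpa) FROM students)

Execution result:
(no rows)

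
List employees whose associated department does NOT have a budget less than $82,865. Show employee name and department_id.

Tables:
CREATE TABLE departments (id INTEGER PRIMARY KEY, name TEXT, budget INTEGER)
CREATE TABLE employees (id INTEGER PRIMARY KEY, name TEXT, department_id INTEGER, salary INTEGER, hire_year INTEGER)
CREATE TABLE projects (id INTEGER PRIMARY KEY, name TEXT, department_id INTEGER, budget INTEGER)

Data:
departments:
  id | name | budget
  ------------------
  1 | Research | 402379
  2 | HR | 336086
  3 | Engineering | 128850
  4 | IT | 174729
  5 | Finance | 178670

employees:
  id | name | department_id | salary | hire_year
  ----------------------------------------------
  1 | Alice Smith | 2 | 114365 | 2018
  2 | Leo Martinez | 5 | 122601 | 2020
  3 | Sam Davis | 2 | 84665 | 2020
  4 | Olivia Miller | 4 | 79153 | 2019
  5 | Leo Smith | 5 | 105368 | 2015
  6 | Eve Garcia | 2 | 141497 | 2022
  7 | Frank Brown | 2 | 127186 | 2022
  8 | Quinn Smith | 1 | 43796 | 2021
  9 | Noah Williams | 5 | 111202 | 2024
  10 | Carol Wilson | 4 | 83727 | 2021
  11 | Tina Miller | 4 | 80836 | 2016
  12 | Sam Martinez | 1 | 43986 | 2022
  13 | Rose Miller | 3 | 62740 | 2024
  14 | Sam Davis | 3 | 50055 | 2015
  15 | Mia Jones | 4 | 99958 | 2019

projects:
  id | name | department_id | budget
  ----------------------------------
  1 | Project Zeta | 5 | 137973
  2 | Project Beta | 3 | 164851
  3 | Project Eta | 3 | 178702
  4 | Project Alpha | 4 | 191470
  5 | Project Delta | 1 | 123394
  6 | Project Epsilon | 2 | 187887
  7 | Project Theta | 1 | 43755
SELECT name, department_id FROM employees WHERE department_id NOT IN (SELECT id FROM departments WHERE budget < 82865)

Execution result:
name | department_id
Alice Smith | 2
Leo Martinez | 5
Sam Davis | 2
Olivia Miller | 4
Leo Smith | 5
Eve Garcia | 2
Frank Brown | 2
Quinn Smith | 1
Noah Williams | 5
Carol Wilson | 4
Tina Miller | 4
Sam Martinez | 1
Rose Miller | 3
Sam Davis | 3
Mia Jones | 4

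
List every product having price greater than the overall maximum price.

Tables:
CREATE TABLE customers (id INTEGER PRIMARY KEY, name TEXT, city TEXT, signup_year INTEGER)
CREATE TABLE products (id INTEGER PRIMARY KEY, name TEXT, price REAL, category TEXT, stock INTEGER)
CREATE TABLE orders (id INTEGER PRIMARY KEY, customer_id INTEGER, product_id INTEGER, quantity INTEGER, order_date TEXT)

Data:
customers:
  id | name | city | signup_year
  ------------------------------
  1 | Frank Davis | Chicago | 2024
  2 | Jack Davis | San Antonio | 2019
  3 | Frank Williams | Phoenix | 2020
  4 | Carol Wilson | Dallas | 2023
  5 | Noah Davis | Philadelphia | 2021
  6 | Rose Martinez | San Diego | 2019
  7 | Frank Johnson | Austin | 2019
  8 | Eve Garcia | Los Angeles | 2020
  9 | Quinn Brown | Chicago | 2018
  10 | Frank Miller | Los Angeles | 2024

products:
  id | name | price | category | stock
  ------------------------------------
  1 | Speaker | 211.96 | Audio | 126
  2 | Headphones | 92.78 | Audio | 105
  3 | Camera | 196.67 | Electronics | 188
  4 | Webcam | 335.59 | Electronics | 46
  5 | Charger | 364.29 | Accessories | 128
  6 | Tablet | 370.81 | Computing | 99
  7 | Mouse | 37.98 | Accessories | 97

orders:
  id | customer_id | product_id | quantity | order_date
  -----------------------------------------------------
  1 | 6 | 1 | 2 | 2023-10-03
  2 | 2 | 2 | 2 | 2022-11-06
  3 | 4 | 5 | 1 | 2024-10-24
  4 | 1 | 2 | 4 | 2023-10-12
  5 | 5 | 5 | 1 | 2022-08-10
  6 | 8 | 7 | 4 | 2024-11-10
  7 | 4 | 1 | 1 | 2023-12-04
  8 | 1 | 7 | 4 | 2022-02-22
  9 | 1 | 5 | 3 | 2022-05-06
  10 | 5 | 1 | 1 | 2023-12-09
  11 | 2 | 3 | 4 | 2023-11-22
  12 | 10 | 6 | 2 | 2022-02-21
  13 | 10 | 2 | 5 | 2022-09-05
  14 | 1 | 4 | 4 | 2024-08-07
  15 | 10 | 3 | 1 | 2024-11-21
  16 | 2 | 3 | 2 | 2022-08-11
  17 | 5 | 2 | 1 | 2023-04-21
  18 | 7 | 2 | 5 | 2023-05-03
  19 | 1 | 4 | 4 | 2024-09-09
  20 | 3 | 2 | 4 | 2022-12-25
SELECT name, price FROM products WHERE price > (SELECT MAX(price) FROM products)

Execution result:
(no rows)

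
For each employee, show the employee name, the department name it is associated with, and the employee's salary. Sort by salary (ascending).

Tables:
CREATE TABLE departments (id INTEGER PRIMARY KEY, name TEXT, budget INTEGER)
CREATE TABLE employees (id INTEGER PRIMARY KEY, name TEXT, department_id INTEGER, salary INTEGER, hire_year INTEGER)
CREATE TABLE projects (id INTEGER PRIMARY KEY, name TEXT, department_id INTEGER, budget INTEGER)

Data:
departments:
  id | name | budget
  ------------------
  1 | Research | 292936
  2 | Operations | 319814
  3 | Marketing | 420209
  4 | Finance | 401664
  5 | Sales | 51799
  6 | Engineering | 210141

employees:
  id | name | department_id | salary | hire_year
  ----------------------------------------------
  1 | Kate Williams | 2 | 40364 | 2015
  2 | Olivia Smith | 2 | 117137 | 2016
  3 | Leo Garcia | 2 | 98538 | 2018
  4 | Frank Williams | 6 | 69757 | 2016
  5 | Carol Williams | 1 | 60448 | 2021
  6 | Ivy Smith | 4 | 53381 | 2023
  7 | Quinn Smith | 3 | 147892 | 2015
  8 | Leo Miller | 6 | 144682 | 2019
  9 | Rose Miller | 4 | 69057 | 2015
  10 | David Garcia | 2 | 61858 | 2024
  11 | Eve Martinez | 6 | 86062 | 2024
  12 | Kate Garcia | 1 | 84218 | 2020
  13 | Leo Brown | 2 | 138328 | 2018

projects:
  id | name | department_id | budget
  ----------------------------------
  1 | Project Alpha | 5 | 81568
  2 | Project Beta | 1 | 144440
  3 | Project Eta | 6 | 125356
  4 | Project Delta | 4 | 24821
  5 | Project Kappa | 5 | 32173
SELECT c.name, p.name AS department, c.salary FROM employees c JOIN departments p ON c.department_id = p.id ORDER BY c.salary ASC

Execution result:
name | department | salary
Kate Williams | Operations | 40364
Ivy Smith | Finance | 53381
Carol Williams | Research | 60448
David Garcia | Operations | 61858
Rose Miller | Finance | 69057
Frank Williams | Engineering | 69757
Kate Garcia | Research | 84218
Eve Martinez | Engineering | 86062
Leo Garcia | Operations | 98538
Olivia Smith | Operations | 117137
Leo Brown | Operations | 138328
Leo Miller | Engineering | 144682
Quinn Smith | Marketing | 147892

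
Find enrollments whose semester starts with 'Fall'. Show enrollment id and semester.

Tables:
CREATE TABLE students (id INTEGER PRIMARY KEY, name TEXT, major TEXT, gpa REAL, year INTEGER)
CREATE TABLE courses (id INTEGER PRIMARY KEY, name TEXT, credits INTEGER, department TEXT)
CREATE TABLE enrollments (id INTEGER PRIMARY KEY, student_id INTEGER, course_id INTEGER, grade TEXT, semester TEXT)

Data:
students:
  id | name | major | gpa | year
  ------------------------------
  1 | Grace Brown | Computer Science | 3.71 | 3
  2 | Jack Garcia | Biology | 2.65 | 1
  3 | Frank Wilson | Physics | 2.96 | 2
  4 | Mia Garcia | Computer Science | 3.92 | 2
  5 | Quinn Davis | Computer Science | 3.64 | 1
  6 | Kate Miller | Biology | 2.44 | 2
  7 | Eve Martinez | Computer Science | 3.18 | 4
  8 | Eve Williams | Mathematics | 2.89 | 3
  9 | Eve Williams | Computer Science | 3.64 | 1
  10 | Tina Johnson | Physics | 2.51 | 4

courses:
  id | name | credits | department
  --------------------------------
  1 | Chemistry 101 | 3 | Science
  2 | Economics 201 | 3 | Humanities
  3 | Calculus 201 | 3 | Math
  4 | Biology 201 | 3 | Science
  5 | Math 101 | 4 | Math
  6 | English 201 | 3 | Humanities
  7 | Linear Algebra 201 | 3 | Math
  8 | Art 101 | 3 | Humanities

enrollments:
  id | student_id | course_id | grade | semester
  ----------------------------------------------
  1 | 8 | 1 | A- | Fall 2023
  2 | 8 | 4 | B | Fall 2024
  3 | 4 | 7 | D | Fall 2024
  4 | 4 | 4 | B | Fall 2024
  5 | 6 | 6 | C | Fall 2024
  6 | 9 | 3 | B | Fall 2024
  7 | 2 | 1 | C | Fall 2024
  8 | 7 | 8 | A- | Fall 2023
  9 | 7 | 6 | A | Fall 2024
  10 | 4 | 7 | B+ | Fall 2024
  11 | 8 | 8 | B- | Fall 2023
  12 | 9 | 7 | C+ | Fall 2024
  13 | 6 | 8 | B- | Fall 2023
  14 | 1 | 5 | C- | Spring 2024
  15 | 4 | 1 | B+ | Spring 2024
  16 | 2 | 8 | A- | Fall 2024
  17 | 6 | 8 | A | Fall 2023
SELECT id, semester FROM enrollments WHERE semester LIKE 'Fall%'

Execution result:
id | semester
1 | Fall 2023
2 | Fall 2024
3 | Fall 2024
4 | Fall 2024
5 | Fall 2024
6 | Fall 2024
7 | Fall 2024
8 | Fall 2023
9 | Fall 2024
10 | Fall 2024
11 | Fall 2023
12 | Fall 2024
13 | Fall 2023
16 | Fall 2024
17 | Fall 2023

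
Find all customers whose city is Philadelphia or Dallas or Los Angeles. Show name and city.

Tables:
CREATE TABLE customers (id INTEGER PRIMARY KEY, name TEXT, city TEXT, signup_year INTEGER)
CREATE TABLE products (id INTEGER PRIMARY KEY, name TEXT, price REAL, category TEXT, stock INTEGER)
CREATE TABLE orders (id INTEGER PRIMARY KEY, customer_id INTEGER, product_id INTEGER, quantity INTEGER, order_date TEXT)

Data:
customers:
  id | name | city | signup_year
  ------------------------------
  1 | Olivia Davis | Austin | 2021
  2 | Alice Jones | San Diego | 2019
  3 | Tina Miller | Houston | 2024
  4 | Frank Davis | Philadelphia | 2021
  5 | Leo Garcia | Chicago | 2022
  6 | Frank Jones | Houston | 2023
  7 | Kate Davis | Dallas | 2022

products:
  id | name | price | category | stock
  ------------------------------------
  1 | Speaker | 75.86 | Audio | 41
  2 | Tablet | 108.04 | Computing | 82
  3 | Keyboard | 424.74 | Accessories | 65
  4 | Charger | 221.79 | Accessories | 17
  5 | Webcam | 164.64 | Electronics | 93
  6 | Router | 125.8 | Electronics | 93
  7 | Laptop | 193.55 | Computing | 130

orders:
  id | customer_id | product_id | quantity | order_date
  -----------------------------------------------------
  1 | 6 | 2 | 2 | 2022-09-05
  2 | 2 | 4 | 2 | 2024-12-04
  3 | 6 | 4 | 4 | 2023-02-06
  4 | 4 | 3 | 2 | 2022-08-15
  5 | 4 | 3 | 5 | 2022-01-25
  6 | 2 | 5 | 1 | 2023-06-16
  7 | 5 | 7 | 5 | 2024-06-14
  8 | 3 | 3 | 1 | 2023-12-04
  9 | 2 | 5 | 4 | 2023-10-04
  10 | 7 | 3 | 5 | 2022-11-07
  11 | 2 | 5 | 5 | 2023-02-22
SELECT name, city FROM customers WHERE city IN ('Philadelphia', 'Dallas', 'Los Angeles')

Execution result:
name | city
Frank Davis | Philadelphia
Kate Davis | Dallas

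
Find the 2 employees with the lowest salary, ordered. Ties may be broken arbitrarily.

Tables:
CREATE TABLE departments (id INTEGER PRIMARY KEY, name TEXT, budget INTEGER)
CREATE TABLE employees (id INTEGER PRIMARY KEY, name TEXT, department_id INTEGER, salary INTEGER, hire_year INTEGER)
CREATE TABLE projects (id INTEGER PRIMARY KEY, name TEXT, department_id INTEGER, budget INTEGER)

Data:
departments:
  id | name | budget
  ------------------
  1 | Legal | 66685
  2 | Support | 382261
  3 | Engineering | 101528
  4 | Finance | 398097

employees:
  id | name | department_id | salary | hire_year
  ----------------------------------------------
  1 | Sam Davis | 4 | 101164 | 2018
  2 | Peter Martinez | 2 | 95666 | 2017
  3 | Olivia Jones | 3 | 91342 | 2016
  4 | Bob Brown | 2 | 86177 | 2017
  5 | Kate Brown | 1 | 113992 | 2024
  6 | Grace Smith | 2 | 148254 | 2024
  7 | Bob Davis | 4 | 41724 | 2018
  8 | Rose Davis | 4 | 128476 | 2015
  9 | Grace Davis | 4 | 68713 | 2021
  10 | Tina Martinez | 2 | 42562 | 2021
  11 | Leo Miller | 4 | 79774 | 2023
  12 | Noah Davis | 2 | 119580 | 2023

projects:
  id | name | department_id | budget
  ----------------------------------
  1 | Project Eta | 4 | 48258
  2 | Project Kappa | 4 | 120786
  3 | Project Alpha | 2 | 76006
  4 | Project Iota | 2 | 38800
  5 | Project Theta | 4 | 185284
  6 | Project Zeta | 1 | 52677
SELECT name, salary FROM employees ORDER BY salary ASC LIMIT 2

Execution result:
name | salary
Bob Davis | 41724
Tina Martinez | 42562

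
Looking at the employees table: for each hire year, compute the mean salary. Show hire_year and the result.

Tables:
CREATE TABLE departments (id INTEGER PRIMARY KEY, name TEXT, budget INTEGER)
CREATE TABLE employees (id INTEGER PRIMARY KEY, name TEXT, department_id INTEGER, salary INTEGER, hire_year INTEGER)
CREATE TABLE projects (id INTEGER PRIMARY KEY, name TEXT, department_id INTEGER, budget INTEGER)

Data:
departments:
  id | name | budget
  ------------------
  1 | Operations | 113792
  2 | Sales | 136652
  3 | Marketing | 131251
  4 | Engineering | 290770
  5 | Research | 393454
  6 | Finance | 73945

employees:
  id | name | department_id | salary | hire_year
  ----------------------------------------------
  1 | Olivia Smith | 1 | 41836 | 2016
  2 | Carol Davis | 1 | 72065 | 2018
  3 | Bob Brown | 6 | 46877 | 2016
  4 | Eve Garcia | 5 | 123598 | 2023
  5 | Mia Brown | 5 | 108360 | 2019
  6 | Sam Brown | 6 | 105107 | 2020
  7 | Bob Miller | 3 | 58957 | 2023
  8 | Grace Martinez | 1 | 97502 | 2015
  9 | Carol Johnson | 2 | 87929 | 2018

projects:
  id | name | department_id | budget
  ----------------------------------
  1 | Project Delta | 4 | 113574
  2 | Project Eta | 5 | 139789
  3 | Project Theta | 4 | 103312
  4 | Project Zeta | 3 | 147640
SELECT hire_year, AVG(salary) AS avg_salary FROM employees GROUP BY hire_year

Execution result:
hire_year | avg_salary
2015 | 97502.00
2016 | 44356.50
2018 | 79997.00
2019 | 108360.00
2020 | 105107.00
2023 | 91277.50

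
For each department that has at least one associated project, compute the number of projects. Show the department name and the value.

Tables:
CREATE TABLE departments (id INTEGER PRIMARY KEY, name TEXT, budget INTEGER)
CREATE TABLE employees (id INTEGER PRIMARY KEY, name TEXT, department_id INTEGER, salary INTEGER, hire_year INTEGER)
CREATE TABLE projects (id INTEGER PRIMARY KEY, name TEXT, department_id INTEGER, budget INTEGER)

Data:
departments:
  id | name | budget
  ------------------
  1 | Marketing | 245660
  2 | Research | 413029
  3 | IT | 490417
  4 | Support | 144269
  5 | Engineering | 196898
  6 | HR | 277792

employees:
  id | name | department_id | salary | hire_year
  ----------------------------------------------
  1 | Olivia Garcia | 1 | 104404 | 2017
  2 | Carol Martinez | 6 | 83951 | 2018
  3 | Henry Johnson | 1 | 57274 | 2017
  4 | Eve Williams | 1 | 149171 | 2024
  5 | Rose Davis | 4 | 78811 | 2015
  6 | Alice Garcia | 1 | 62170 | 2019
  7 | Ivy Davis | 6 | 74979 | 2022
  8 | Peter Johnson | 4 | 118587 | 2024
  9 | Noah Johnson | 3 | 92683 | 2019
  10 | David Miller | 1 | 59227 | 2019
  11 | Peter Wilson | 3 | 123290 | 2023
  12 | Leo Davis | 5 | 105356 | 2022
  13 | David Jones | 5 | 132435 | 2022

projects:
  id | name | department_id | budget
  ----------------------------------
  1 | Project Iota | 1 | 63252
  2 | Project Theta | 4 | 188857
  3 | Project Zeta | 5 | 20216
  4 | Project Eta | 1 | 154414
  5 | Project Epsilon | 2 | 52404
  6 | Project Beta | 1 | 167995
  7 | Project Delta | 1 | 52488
SELECT p.name, COUNT(*) AS n FROM projects c JOIN departments p ON c.department_id = p.id GROUP BY p.id, p.name

Execution result:
name | n
Marketing | 4
Research | 1
Support | 1
Engineering | 1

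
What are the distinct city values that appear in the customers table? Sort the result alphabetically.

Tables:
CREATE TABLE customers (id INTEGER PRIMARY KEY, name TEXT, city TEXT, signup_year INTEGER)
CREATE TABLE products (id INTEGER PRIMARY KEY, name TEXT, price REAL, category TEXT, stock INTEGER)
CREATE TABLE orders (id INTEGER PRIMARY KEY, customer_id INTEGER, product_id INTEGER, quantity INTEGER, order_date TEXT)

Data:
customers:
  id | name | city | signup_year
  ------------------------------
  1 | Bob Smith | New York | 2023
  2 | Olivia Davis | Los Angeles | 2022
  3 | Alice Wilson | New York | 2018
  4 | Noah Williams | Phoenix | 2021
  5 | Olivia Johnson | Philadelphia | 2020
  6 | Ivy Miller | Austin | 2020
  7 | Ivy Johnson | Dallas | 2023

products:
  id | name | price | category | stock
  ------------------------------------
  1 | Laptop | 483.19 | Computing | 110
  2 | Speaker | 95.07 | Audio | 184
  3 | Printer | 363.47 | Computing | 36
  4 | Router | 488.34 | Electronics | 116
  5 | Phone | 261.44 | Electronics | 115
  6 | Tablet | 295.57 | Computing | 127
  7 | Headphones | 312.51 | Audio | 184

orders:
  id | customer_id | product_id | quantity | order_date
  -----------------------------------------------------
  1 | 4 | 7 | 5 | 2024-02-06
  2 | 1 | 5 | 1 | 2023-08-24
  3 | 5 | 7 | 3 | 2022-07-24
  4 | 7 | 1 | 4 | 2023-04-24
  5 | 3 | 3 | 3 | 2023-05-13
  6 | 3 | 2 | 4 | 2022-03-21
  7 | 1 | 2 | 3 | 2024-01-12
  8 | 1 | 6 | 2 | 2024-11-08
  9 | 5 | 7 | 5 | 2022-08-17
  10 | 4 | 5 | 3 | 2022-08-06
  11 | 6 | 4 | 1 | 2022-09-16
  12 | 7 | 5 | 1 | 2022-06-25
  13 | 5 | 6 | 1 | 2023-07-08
SELECT DISTINCT city FROM customers ORDER BY city

Execution result:
city
Austin
Dallas
Los Angeles
New York
Philadelphia
Phoenix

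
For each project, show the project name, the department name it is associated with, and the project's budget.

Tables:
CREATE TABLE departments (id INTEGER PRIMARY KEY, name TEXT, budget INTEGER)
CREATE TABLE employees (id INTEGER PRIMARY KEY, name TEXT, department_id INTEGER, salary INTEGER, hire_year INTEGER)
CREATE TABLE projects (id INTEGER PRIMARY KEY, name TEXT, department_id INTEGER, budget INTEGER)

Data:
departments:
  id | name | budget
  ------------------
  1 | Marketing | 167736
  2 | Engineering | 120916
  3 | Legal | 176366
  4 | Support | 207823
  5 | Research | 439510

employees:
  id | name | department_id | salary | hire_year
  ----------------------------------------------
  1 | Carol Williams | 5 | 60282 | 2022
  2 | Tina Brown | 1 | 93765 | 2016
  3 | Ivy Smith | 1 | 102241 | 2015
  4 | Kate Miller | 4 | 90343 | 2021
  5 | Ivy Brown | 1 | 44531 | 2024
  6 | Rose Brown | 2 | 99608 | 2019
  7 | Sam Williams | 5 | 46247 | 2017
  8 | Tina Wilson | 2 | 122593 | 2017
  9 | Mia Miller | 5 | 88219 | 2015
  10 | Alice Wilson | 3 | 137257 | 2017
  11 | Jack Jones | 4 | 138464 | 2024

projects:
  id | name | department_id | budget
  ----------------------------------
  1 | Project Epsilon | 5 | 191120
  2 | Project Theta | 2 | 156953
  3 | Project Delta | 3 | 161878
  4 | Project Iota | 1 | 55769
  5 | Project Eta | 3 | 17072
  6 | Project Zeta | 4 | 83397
SELECT c.name, p.name AS department, c.budget FROM projects c JOIN departments p ON c.department_id = p.id

Execution result:
name | department | budget
Project Epsilon | Research | 191120
Project Theta | Engineering | 156953
Project Delta | Legal | 161878
Project Iota | Marketing | 55769
Project Eta | Legal | 17072
Project Zeta | Support | 83397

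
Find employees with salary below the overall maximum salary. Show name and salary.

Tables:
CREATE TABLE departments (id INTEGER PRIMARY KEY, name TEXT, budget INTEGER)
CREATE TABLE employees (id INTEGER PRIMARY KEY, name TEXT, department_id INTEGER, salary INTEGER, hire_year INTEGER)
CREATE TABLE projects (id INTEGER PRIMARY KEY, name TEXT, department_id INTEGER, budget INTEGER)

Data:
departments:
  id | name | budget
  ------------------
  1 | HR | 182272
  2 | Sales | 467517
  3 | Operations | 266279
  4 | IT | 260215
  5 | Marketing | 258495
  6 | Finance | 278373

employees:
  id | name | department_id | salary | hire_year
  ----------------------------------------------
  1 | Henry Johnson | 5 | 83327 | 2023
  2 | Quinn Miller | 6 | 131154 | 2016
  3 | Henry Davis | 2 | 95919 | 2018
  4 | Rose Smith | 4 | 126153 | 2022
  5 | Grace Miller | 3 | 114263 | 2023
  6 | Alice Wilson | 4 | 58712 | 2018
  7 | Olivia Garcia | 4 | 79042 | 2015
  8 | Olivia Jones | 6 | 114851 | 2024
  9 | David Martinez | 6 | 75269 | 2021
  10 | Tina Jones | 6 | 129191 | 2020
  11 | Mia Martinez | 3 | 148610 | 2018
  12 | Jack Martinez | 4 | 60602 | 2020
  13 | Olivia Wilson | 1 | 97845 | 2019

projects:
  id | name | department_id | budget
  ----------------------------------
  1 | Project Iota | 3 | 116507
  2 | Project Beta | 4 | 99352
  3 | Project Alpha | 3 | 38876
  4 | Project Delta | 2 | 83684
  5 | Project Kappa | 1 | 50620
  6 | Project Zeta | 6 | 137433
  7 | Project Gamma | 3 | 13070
SELECT name, salary FROM employees WHERE salary < (SELECT MAX(salary) FROM employees)

Execution result:
name | salary
Henry Johnson | 83327
Quinn Miller | 131154
Henry Davis | 95919
Rose Smith | 126153
Grace Miller | 114263
Alice Wilson | 58712
Olivia Garcia | 79042
Olivia Jones | 114851
David Martinez | 75269
Tina Jones | 129191
Jack Martinez | 60602
Olivia Wilson | 97845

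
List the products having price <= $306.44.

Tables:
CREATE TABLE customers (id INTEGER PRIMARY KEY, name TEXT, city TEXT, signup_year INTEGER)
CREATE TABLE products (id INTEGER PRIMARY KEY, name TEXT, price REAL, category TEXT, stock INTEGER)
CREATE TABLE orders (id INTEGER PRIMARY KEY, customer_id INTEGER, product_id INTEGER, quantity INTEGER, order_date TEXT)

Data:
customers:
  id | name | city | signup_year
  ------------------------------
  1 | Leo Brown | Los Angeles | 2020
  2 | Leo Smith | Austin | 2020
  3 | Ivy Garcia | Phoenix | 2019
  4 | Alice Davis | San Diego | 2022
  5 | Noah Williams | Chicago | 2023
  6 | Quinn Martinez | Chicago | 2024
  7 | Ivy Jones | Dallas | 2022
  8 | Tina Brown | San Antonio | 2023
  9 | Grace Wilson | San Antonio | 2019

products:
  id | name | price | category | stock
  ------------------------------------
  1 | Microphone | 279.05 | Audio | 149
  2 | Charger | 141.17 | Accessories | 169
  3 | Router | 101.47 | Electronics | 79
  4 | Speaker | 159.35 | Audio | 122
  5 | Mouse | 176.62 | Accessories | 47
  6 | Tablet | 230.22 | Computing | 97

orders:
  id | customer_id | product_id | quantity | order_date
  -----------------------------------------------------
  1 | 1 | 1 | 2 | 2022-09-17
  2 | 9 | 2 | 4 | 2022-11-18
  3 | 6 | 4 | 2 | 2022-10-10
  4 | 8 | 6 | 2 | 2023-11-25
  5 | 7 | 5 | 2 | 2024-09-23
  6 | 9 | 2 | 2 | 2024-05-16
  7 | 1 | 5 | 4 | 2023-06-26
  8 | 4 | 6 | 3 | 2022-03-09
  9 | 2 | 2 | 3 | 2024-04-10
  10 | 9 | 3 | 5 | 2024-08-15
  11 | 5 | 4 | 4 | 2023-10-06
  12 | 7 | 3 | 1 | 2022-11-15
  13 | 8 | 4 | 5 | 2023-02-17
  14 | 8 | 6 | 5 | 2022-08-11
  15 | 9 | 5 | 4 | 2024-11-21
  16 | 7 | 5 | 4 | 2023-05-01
SELECT name, price FROM products WHERE price <= 306.44

Execution result:
name | price
Microphone | 279.05
Charger | 141.17
Router | 101.47
Speaker | 159.35
Mouse | 176.62
Tablet | 230.22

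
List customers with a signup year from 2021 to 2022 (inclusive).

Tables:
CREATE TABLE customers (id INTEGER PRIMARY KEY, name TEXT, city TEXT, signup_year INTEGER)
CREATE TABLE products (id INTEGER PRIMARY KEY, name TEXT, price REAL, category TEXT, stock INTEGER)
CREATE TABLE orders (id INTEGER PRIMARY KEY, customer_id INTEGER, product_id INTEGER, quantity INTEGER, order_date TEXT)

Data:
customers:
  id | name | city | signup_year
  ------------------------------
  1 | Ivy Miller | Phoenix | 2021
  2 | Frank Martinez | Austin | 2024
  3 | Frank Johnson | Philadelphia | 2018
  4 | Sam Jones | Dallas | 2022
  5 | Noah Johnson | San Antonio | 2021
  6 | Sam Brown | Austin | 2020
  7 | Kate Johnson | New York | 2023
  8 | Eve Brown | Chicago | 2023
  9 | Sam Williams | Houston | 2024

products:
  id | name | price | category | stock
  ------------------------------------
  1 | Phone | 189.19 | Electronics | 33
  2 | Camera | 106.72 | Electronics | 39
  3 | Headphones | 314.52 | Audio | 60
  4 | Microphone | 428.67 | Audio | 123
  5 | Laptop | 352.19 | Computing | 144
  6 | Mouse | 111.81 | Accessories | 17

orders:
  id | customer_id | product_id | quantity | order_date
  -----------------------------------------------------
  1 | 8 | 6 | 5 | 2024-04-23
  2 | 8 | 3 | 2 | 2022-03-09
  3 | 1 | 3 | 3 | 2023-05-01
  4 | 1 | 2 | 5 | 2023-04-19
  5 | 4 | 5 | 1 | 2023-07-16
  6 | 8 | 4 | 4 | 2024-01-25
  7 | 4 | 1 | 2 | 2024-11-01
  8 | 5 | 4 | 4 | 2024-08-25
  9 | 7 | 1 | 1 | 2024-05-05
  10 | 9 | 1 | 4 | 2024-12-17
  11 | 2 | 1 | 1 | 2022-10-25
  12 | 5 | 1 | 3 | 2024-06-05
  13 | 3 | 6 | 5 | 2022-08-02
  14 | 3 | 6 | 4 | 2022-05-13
SELECT name, signup_year FROM customers WHERE signup_year BETWEEN 2021 AND 2022

Execution result:
name | signup_year
Ivy Miller | 2021
Sam Jones | 2022
Noah Johnson | 2021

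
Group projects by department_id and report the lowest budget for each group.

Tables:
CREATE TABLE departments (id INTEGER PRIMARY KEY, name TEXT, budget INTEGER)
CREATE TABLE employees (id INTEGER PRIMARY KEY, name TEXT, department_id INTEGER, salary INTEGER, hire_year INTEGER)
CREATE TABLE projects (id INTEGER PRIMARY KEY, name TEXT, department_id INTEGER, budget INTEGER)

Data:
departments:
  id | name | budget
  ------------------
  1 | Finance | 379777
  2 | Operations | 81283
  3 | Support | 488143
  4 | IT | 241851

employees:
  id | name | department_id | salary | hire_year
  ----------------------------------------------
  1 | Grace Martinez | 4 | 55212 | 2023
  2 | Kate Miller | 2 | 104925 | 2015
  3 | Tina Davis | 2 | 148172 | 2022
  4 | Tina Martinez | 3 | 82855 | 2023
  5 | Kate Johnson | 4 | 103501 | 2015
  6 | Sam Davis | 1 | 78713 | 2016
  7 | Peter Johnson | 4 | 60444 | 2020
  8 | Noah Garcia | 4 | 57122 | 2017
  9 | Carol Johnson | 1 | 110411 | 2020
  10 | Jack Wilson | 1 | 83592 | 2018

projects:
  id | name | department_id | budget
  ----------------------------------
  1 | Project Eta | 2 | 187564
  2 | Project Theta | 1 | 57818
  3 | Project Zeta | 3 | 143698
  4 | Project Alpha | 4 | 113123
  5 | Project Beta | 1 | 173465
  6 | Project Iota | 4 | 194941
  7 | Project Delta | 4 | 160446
SELECT department_id, MIN(budget) AS min_budget FROM projects GROUP BY department_id

Execution result:
department_id | min_budget
1 | 57818
2 | 187564
3 | 143698
4 | 113123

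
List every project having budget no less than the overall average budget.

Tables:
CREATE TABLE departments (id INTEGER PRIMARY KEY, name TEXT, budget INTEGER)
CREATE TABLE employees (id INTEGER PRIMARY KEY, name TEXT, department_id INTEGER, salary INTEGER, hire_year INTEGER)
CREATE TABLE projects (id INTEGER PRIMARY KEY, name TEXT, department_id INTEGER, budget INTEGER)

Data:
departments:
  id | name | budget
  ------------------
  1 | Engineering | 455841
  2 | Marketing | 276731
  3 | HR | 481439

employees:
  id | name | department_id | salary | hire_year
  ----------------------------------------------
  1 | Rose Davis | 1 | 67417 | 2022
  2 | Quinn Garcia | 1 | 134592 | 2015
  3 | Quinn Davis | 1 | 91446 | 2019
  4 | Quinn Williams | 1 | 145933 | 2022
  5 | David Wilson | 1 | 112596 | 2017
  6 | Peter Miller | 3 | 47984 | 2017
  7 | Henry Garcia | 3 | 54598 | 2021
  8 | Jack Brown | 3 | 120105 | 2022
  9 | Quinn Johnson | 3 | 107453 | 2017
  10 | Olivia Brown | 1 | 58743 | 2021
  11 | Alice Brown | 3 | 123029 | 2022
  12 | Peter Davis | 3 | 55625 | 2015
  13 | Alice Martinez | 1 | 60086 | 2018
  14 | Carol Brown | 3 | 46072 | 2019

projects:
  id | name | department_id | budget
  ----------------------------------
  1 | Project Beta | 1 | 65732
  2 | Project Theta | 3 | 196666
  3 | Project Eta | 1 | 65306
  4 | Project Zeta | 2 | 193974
SELECT name, budget FROM projects WHERE budget >= (SELECT AVG(budget) FROM projects)

Execution result:
name | budget
Project Theta | 196666
Project Zeta | 193974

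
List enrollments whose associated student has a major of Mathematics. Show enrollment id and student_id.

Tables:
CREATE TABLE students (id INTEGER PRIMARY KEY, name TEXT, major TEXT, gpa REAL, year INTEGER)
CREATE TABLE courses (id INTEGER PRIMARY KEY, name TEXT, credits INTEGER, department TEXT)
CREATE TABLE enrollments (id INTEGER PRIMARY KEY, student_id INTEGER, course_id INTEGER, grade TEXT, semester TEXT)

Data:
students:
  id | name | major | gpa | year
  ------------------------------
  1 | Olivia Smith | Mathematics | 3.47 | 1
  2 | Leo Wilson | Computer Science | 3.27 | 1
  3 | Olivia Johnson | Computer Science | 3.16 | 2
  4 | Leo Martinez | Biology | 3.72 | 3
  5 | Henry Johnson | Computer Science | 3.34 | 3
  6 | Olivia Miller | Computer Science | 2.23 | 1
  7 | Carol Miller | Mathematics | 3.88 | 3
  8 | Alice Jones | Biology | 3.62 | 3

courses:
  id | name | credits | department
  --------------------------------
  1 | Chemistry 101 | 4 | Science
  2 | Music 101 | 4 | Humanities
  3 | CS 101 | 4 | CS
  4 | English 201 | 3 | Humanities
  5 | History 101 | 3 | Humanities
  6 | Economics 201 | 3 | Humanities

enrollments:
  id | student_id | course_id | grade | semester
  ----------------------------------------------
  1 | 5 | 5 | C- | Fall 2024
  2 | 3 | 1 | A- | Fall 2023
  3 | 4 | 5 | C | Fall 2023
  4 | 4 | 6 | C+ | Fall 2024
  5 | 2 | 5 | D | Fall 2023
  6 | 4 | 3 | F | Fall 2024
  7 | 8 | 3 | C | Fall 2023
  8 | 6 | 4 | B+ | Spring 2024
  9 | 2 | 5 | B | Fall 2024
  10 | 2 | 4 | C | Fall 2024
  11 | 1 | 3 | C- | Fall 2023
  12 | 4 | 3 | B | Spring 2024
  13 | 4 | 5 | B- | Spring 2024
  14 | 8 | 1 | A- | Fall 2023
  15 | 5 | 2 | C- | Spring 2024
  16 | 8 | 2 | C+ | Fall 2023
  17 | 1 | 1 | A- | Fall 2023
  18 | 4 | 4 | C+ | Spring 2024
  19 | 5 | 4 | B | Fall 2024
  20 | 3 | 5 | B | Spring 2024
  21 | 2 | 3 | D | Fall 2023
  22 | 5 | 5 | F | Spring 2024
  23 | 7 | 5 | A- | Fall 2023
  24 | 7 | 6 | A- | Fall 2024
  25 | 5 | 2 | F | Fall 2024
SELECT id, student_id FROM enrollments WHERE student_id IN (SELECT id FROM students WHERE major = 'Mathematics')

Execution result:
id | student_id
11 | 1
17 | 1
23 | 7
24 | 7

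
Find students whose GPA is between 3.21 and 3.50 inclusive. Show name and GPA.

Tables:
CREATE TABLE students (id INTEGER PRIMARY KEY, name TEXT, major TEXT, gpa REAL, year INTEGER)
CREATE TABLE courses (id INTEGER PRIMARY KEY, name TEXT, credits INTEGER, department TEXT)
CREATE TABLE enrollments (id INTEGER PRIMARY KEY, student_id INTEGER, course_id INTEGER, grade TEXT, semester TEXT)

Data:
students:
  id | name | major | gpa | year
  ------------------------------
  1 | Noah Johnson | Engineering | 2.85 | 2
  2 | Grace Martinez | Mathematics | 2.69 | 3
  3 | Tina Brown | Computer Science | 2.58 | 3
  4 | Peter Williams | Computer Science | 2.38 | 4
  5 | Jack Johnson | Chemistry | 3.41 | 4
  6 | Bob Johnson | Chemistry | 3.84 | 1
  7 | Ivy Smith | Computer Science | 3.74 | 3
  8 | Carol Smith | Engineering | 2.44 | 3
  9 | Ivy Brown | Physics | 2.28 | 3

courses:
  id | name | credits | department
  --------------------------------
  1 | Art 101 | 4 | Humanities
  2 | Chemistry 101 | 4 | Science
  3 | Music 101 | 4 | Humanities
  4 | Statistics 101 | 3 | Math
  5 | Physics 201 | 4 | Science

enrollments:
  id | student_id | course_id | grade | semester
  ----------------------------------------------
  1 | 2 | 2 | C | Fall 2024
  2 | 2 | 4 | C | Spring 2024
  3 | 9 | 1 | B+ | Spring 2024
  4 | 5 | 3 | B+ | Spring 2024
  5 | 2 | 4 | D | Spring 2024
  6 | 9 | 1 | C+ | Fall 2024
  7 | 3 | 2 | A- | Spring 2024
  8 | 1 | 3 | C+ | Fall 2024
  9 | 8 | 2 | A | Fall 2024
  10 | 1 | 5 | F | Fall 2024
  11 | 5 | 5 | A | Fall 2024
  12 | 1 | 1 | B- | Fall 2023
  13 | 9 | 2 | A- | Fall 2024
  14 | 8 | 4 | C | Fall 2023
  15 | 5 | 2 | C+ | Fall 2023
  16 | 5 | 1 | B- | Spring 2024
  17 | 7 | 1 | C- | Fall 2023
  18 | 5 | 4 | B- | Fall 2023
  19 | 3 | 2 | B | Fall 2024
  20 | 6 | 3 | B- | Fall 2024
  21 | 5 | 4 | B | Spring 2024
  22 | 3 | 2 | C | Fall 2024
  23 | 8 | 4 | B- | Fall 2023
SELECT name, gpa FROM students WHERE gpa BETWEEN 3.21 AND 3.5

Execution result:
name | gpa
Jack Johnson | 3.41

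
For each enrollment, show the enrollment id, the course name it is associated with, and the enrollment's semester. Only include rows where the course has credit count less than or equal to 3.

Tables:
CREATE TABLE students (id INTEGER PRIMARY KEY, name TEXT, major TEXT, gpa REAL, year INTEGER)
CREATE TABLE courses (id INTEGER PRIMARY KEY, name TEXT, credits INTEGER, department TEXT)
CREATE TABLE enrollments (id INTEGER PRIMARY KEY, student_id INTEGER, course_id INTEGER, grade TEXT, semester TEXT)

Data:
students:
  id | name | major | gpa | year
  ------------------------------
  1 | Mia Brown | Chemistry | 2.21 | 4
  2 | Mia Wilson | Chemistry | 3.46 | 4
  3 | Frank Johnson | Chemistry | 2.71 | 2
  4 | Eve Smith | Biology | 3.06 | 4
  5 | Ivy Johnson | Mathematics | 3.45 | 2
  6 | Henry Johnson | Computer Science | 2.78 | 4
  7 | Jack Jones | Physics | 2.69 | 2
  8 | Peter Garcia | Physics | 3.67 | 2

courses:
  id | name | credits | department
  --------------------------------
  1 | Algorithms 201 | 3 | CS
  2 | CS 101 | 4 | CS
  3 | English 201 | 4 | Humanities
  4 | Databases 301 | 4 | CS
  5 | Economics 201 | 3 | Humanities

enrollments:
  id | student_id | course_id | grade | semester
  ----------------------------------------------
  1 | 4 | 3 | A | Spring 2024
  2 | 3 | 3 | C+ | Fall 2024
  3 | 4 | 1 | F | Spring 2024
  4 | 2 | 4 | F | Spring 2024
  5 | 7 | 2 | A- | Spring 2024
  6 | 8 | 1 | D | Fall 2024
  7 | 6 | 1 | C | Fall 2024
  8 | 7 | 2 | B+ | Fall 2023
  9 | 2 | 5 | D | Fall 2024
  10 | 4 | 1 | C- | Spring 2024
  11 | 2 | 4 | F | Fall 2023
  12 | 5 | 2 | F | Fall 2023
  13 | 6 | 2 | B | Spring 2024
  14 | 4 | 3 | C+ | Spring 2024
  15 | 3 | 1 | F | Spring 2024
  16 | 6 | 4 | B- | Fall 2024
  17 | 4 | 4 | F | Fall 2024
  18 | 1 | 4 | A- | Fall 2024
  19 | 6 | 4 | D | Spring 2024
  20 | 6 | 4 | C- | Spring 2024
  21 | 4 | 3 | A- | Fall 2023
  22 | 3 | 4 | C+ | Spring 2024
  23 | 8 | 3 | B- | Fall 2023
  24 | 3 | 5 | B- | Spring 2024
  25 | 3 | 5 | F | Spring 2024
SELECT c.id, p.name AS course, c.semester FROM enrollments c JOIN courses p ON c.course_id = p.id WHERE p.credits <= 3

Execution result:
id | course | semester
3 | Algorithms 201 | Spring 2024
6 | Algorithms 201 | Fall 2024
7 | Algorithms 201 | Fall 2024
9 | Economics 201 | Fall 2024
10 | Algorithms 201 | Spring 2024
15 | Algorithms 201 | Spring 2024
24 | Economics 201 | Spring 2024
25 | Economics 201 | Spring 2024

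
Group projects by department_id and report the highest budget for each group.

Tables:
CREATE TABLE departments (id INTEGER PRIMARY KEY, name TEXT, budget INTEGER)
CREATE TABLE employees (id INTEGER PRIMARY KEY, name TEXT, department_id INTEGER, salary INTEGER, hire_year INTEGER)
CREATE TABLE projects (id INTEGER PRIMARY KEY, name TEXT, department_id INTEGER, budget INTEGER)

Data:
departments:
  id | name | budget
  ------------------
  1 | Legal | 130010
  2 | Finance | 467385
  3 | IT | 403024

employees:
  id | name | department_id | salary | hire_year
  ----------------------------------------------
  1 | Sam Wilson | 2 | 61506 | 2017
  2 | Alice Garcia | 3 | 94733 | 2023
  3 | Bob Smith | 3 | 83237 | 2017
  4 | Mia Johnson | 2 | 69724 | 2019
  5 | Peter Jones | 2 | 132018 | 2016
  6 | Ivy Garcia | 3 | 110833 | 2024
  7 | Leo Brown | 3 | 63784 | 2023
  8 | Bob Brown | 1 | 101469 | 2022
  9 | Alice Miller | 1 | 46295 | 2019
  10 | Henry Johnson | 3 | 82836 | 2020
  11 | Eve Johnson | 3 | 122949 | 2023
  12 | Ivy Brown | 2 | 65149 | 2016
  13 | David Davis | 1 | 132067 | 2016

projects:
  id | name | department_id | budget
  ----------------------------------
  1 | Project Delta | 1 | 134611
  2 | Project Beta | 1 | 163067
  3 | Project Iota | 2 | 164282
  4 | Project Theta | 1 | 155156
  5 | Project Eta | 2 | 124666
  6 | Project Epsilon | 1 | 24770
SELECT department_id, MAX(budget) AS max_budget FROM projects GROUP BY department_id

Execution result:
department_id | max_budget
1 | 163067
2 | 164282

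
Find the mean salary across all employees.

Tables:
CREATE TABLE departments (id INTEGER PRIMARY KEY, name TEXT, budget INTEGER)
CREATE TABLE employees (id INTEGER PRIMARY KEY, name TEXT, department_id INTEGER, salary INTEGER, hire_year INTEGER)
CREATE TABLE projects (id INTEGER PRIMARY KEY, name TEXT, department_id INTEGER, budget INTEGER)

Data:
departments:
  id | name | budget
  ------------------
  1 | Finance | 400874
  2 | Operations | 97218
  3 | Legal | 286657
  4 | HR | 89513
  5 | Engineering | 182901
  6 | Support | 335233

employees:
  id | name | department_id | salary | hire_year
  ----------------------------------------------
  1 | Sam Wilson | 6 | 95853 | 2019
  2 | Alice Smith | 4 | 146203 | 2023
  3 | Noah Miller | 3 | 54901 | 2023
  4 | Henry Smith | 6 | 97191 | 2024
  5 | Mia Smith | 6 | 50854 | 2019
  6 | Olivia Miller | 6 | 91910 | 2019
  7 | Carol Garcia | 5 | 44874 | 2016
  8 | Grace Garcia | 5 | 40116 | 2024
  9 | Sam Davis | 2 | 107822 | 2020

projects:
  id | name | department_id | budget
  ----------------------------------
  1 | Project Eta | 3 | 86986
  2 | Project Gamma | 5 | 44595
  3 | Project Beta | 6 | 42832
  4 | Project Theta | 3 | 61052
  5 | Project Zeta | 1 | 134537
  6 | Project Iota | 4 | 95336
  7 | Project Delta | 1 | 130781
SELECT AVG(salary) FROM employees

Execution result:
81080.44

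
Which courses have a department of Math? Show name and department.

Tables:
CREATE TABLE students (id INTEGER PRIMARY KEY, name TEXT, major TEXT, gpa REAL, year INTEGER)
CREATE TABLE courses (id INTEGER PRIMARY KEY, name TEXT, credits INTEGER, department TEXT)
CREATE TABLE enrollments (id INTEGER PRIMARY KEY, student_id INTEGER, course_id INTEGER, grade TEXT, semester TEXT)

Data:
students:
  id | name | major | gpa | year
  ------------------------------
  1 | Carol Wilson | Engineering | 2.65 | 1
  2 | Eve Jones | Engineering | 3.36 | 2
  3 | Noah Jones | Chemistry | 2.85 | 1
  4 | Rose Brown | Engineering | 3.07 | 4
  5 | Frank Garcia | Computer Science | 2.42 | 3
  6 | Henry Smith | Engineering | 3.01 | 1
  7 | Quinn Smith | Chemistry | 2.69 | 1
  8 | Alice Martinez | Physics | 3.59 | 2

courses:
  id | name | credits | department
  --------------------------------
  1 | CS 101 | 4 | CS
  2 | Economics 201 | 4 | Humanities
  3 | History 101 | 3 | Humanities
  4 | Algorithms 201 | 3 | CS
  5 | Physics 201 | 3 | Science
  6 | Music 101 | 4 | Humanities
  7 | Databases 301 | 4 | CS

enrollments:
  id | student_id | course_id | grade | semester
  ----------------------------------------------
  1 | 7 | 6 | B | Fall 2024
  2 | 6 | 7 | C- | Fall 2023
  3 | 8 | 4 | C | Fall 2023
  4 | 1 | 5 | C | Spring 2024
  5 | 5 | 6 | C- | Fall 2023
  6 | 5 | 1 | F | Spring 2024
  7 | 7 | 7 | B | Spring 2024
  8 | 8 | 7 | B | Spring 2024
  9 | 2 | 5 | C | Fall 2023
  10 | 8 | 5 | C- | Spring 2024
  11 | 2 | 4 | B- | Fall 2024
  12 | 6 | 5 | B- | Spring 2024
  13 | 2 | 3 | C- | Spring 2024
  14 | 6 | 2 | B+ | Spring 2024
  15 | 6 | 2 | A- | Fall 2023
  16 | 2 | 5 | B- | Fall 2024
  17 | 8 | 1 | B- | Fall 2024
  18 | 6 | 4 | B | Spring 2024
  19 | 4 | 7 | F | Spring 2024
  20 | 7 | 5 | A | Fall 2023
SELECT name, department FROM courses WHERE department = 'Math'

Execution result:
(no rows)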